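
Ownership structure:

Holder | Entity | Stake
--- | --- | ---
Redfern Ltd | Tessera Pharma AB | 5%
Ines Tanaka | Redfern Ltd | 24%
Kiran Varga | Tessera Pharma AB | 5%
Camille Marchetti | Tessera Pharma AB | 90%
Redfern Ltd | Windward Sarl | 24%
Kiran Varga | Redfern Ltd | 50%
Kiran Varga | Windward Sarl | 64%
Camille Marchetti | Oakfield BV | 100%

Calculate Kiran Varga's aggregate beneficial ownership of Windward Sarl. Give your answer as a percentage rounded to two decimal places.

76.00%

Kiran reaches Windward along 2 paths.
Direct stake: 64% = 64%.
Via Redfern: 50% × 24% = 12%.
Total: 64% + 12% = 76%.
Rounded: 76.00%.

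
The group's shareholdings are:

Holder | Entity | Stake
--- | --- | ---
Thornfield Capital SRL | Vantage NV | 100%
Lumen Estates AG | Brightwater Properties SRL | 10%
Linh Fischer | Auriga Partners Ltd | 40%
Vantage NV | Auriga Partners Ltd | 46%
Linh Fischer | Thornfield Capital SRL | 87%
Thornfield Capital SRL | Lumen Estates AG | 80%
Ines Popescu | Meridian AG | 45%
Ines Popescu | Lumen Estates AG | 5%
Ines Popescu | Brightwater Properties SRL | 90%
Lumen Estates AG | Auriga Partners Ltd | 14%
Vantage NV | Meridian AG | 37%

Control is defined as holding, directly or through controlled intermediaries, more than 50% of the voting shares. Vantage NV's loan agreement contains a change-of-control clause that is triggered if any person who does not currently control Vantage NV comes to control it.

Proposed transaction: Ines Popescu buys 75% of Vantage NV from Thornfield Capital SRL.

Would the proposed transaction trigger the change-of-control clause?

Yes

The purchase adds only to Ines's holdings (Thornfield's stake shrinks), so Ines is the only person who could newly come to control Vantage.
Ines holds 90% of Brightwater, so Ines controls Brightwater.
Neither Ines nor any entity Ines controls holds any voting interest in Vantage.
So before the transaction, Ines does not control Vantage.
After the purchase, Ines holds 75% of Vantage directly, and Thornfield's stake falls to 25%.
Ines holds 75% of Vantage, so Ines controls Vantage.
Ines did not control Vantage before and does after, so the clause is triggered.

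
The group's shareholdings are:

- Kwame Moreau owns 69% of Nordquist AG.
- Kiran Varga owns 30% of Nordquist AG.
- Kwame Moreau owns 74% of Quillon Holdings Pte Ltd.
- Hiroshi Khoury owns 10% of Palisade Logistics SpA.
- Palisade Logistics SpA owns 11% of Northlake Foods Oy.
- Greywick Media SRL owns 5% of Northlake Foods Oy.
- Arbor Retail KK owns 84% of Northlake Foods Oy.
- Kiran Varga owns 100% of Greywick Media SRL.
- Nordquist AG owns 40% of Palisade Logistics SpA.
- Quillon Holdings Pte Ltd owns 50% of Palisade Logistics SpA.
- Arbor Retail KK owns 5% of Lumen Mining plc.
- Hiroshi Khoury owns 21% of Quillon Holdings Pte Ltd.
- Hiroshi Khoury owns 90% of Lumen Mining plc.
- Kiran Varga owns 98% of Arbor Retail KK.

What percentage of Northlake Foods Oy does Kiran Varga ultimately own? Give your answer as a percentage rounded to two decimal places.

88.64%

Kiran reaches Northlake along 3 paths.
Via Arbor: 98% × 84% = 82.32%.
Via Nordquist → Palisade: 30% × 40% × 11% = 1.32%.
Via Greywick: 100% × 5% = 5%.
Total: 82.32% + 1.32% + 5% = 88.64%.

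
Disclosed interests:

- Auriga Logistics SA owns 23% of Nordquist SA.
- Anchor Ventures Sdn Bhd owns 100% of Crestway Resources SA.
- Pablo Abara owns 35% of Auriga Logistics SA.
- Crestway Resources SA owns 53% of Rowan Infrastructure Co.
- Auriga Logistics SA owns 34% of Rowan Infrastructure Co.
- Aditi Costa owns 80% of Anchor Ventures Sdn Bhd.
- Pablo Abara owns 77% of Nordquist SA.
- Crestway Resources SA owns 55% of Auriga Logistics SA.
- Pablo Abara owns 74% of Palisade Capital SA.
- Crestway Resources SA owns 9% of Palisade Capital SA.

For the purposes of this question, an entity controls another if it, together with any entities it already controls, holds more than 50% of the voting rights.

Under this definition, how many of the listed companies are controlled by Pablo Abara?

2

Pablo holds 74% of Palisade, so Pablo controls Palisade.
Pablo holds 77% of Nordquist, so Pablo controls Nordquist.
No other company's threshold is met.
Pablo controls 2 companies.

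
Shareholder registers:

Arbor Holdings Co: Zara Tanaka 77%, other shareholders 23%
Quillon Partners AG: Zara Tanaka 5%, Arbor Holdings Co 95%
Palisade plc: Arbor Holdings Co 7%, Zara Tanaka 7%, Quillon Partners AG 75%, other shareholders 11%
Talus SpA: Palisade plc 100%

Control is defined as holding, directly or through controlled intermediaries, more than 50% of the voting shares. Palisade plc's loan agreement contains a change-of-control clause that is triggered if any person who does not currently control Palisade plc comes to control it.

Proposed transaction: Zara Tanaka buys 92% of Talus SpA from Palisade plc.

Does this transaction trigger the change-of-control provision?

No

The purchase adds only to Zara's holdings (Palisade's stake shrinks), so Zara is the only person who could newly come to control Palisade.
Zara holds 77% of Arbor, so Zara controls Arbor.
Zara and Arbor together hold 5% + 95% = 100% of Quillon, so Zara controls Quillon.
Arbor and Zara and Quillon together hold 7% + 7% + 75% = 89% of Palisade, so Zara controls Palisade.
So Zara already controls Palisade before the transaction.
After the purchase, Zara holds 92% of Talus directly, and Palisade's stake falls to 8%.
Zara controlled Palisade already, so this is not a new person acquiring control; every other person's position is unchanged or reduced.
No new person acquires control, so the clause is not triggered.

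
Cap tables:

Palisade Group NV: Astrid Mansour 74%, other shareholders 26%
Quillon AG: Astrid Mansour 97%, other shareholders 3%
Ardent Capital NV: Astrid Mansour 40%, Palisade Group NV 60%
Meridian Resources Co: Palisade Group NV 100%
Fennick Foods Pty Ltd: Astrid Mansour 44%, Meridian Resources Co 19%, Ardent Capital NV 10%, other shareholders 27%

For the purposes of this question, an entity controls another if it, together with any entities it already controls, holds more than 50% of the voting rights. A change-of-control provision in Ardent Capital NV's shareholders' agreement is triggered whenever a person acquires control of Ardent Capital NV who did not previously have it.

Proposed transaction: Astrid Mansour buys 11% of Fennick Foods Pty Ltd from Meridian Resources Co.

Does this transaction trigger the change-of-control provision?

No

The purchase adds only to Astrid's holdings (Meridian's stake shrinks), so Astrid is the only person who could newly come to control Ardent.
Astrid holds 74% of Palisade, so Astrid controls Palisade.
Astrid and Palisade together hold 40% + 60% = 100% of Ardent, so Astrid controls Ardent.
So Astrid already controls Ardent before the transaction.
After the purchase, Astrid's direct stake in Fennick rises to 44% + 11% = 55%, and Meridian's stake falls to 8%.
Astrid controlled Ardent already, so this is not a new person acquiring control; every other person's position is unchanged or reduced.
No new person acquires control, so the clause is not triggered.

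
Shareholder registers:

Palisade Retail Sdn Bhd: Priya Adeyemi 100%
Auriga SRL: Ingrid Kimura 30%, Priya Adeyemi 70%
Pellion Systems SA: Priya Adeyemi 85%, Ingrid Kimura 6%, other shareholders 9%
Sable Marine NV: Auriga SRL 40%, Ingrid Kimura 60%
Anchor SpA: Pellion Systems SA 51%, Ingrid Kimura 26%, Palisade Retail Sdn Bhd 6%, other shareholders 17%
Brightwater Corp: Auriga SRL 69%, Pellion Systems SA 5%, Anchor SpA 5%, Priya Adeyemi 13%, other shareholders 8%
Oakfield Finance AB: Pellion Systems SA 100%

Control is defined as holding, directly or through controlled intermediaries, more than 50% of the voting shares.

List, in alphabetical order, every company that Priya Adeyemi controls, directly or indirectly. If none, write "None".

Anchor SpA, Auriga SRL, Brightwater Corp, Oakfield Finance AB, Palisade Retail Sdn Bhd, Pellion Systems SA

Priya holds 100% of Palisade, so Priya controls Palisade.
Priya holds 70% of Auriga, so Priya controls Auriga.
Priya holds 85% of Pellion, so Priya controls Pellion.
Pellion and Palisade together hold 51% + 6% = 57% of Anchor, so Priya controls Anchor.
Auriga and Pellion and Anchor and Priya together hold 69% + 5% + 5% + 13% = 92% of Brightwater, so Priya controls Brightwater.
Pellion holds 100% of Oakfield, so Priya controls Oakfield.
No other company's threshold is met.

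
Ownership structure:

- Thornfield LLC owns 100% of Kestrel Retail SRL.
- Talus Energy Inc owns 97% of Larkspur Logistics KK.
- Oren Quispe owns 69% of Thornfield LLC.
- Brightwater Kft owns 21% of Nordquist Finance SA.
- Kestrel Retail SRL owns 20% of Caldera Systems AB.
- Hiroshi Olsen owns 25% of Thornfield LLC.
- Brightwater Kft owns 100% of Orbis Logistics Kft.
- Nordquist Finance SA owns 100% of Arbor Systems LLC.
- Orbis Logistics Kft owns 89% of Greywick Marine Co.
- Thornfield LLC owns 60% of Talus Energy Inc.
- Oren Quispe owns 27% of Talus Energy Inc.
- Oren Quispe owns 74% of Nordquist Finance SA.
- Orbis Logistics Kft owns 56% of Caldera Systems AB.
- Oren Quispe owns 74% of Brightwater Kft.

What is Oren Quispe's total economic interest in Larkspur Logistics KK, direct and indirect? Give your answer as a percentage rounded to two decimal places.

66.35%

Oren reaches Larkspur along 2 paths.
Via Thornfield → Talus: 69% × 60% × 97% = 40.158%.
Via Talus: 27% × 97% = 26.19%.
Total: 40.158% + 26.19% = 66.348%.
Rounded: 66.35%.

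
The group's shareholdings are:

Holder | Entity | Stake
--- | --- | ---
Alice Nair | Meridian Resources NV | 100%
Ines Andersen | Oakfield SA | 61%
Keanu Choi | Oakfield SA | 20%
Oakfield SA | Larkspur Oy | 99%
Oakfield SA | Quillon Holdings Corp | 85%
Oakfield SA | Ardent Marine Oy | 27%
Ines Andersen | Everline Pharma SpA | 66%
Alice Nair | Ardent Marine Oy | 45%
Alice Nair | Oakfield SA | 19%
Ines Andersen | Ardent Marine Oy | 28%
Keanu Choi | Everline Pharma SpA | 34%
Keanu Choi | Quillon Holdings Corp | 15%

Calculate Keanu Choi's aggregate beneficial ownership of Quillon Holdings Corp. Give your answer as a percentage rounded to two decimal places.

32.00%

Keanu reaches Quillon along 2 paths.
Via Oakfield: 20% × 85% = 17%.
Direct stake: 15% = 15%.
Total: 17% + 15% = 32%.
Rounded: 32.00%.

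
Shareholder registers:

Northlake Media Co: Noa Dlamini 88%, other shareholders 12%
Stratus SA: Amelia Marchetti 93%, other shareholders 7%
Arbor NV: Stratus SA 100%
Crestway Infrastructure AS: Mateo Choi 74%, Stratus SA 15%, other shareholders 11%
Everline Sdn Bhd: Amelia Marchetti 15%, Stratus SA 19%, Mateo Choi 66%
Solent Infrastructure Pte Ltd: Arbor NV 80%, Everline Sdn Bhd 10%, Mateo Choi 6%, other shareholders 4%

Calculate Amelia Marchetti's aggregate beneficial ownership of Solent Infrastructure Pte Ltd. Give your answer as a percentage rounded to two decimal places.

Amelia reaches Solent along 3 paths.
Via Stratus → Arbor: 93% × 100% × 80% = 74.4%.
Via Everline: 15% × 10% = 1.5%.
Via Stratus → Everline: 93% × 19% × 10% = 1.767%.
Total: 74.4% + 1.5% + 1.767% = 77.667%.
Rounded: 77.67%.

77.67%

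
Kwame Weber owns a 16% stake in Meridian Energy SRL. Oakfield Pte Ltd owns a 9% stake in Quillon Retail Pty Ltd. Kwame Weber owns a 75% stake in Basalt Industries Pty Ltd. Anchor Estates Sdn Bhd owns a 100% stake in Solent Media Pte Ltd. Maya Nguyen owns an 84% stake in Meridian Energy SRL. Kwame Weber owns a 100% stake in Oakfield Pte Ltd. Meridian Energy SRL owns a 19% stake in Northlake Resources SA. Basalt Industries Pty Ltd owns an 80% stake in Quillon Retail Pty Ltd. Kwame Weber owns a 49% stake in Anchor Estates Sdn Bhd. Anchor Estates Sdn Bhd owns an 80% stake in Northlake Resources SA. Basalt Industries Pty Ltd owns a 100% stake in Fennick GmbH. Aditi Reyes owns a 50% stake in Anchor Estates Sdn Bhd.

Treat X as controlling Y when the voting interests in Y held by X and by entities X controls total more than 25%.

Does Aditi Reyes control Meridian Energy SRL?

No

Aditi holds 50% of Anchor, so Aditi controls Anchor.
Anchor holds 100% of Solent, so Aditi controls Solent.
Anchor holds 80% of Northlake, so Aditi controls Northlake.
Neither Aditi nor any entity Aditi controls holds any voting interest in Meridian.
So Aditi does not control Meridian.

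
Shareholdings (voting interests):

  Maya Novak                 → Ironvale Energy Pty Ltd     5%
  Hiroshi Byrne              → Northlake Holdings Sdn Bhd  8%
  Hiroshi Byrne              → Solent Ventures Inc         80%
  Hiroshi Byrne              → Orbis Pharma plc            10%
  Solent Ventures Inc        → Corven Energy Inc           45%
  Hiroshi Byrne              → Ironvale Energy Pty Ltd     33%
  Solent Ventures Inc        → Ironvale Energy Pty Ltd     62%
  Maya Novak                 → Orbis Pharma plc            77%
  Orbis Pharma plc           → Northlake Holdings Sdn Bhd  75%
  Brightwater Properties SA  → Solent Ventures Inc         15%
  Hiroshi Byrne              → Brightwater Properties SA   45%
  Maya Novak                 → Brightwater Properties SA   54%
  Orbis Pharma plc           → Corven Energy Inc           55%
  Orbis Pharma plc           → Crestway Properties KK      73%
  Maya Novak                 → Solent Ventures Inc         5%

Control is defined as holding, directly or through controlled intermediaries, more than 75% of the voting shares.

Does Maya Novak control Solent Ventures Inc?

No

Maya holds 77% of Orbis, so Maya controls Orbis.
In Solent, Maya's side holds only 5%, not > 75%.
So Maya does not control Solent.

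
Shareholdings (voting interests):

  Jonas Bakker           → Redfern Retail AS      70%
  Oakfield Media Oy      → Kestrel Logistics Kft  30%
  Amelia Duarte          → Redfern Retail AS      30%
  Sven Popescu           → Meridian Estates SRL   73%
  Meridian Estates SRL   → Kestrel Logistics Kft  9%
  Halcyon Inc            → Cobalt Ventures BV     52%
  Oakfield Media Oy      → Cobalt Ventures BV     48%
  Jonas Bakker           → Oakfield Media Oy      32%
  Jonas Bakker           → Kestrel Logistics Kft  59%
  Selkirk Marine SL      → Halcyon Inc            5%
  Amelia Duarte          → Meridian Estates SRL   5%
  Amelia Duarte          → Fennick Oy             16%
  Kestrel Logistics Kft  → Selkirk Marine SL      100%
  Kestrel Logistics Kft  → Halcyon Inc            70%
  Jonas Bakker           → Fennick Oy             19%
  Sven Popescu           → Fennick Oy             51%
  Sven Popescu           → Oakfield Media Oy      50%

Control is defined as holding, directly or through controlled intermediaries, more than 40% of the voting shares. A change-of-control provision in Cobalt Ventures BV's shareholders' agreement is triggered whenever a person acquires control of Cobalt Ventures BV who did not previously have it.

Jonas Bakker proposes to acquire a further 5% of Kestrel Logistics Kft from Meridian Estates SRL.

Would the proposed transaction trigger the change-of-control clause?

No

The purchase adds only to Jonas's holdings (Meridian's stake shrinks), so Jonas is the only person who could newly come to control Cobalt.
Jonas holds 59% of Kestrel, so Jonas controls Kestrel.
Kestrel holds 100% of Selkirk, so Jonas controls Selkirk.
Selkirk and Kestrel together hold 5% + 70% = 75% of Halcyon, so Jonas controls Halcyon.
Halcyon holds 52% of Cobalt, so Jonas controls Cobalt.
So Jonas already controls Cobalt before the transaction.
After the purchase, Jonas's direct stake in Kestrel rises to 59% + 5% = 64%, and Meridian's stake falls to 4%.
Jonas controlled Cobalt already, so this is not a new person acquiring control; every other person's position is unchanged or reduced.
No new person acquires control, so the clause is not triggered.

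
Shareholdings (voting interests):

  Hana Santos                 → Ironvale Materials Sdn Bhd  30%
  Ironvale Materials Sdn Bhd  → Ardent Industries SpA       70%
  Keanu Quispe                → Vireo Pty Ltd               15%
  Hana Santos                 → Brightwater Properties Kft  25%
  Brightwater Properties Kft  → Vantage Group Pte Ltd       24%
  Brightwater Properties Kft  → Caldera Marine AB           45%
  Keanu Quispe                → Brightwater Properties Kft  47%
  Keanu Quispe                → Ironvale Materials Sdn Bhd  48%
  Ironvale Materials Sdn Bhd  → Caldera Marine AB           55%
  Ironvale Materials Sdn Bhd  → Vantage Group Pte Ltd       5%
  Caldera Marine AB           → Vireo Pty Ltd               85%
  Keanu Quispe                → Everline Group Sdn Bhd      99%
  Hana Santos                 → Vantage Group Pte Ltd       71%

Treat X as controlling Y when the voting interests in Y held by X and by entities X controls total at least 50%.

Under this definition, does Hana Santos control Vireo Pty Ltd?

Hana holds 71% of Vantage, so Hana controls Vantage.
Neither Hana nor any entity Hana controls holds any voting interest in Vireo.
So Hana does not control Vireo.

No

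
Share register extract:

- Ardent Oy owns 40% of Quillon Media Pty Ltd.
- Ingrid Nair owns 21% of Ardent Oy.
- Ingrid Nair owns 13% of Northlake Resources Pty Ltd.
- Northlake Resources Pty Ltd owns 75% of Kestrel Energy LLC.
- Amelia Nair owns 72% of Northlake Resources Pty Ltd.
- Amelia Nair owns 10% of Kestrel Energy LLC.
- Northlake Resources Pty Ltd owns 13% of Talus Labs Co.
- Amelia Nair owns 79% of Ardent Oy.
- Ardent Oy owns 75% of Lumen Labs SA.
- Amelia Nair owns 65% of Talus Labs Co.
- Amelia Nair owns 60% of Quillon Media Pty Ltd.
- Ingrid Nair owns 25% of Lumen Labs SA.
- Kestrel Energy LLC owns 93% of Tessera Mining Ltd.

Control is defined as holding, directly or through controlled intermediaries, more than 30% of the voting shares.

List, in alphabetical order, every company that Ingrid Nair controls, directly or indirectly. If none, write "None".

Ingrid's largest direct stake is 25% in Lumen, which does not meet the threshold.

None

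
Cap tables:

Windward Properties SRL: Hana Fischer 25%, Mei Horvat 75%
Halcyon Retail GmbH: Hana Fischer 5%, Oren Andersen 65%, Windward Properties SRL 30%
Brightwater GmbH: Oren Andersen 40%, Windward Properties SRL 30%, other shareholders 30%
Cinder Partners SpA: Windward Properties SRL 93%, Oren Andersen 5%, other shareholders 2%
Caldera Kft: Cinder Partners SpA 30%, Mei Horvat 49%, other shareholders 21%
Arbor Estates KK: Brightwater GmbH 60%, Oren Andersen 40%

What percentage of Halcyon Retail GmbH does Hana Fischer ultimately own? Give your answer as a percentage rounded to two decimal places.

Hana reaches Halcyon along 2 paths.
Direct stake: 5% = 5%.
Via Windward: 25% × 30% = 7.5%.
Total: 5% + 7.5% = 12.5%.
Rounded: 12.50%.

12.50%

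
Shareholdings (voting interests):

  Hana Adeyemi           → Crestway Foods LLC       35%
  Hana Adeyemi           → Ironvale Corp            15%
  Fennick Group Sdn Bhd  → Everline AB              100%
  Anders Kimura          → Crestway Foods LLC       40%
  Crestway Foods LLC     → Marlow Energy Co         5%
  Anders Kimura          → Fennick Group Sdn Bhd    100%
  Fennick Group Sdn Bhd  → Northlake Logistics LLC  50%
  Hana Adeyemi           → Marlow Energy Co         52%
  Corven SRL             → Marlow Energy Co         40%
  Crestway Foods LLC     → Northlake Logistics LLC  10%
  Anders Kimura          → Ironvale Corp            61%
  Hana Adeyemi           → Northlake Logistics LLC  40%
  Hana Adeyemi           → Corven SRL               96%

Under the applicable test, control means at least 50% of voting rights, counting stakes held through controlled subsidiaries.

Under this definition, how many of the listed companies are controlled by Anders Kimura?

4

Anders holds 61% of Ironvale, so Anders controls Ironvale.
Anders holds 100% of Fennick, so Anders controls Fennick.
Fennick holds 100% of Everline, so Anders controls Everline.
Fennick holds 50% of Northlake, so Anders controls Northlake.
No other company's threshold is met.
Anders controls 4 companies.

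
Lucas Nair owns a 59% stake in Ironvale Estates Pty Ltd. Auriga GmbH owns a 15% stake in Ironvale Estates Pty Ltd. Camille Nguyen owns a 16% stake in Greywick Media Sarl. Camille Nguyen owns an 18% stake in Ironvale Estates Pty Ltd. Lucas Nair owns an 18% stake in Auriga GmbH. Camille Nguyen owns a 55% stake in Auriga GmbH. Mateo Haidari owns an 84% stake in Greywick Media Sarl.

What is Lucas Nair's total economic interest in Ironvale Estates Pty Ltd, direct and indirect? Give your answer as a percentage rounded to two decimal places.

Lucas reaches Ironvale along 2 paths.
Via Auriga: 18% × 15% = 2.7%.
Direct stake: 59% = 59%.
Total: 2.7% + 59% = 61.7%.
Rounded: 61.70%.

61.70%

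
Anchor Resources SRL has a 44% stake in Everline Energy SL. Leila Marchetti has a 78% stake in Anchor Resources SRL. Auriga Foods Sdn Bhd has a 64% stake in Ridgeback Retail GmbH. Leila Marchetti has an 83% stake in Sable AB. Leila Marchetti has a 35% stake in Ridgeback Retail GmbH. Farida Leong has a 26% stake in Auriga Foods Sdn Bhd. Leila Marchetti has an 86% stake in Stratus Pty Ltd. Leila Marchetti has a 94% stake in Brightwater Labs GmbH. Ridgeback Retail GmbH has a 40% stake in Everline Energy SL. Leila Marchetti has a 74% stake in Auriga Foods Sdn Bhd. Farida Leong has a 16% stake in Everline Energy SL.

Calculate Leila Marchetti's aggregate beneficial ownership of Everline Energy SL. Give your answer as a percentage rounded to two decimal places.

67.26%

Leila reaches Everline along 3 paths.
Via Ridgeback: 35% × 40% = 14%.
Via Auriga → Ridgeback: 74% × 64% × 40% = 18.944%.
Via Anchor: 78% × 44% = 34.32%.
Total: 14% + 18.944% + 34.32% = 67.264%.
Rounded: 67.26%.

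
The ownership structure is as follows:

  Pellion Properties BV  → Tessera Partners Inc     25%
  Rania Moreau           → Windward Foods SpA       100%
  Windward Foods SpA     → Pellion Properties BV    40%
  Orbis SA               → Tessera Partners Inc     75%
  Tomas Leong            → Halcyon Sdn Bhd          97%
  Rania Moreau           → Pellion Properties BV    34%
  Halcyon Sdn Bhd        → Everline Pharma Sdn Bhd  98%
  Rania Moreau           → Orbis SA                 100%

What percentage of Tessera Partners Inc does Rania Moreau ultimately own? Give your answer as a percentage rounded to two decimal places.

93.50%

Rania reaches Tessera along 3 paths.
Via Pellion: 34% × 25% = 8.5%.
Via Windward → Pellion: 100% × 40% × 25% = 10%.
Via Orbis: 100% × 75% = 75%.
Total: 8.5% + 10% + 75% = 93.5%.
Rounded: 93.50%.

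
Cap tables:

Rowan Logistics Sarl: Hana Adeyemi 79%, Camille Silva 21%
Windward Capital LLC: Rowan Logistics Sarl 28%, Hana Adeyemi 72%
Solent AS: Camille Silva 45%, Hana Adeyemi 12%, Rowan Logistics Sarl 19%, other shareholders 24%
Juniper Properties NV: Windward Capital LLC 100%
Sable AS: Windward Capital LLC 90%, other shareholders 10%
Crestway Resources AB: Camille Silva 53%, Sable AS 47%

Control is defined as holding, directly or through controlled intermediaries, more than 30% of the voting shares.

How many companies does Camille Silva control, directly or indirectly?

Camille holds 45% of Solent, so Camille controls Solent.
Camille holds 53% of Crestway, so Camille controls Crestway.
No other company's threshold is met.
Camille controls 2 companies.

2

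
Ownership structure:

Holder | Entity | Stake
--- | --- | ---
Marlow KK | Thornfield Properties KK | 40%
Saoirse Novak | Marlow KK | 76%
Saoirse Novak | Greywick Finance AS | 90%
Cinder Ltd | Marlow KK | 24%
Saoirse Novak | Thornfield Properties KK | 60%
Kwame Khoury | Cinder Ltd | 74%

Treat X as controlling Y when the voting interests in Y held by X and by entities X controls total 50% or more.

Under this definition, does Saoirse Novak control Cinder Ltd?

No

Saoirse holds 90% of Greywick, so Saoirse controls Greywick.
Saoirse holds 76% of Marlow, so Saoirse controls Marlow.
Saoirse and Marlow together hold 60% + 40% = 100% of Thornfield, so Saoirse controls Thornfield.
Neither Saoirse nor any entity Saoirse controls holds any voting interest in Cinder.
So Saoirse does not control Cinder.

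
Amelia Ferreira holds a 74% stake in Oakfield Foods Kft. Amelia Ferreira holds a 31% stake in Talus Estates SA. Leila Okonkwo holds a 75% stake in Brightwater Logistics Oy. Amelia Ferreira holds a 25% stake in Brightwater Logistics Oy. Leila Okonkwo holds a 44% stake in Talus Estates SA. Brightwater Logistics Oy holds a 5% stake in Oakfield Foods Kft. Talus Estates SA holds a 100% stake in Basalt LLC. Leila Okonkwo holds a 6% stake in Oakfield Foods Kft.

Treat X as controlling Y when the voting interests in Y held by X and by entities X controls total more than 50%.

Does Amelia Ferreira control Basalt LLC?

Amelia holds 74% of Oakfield, so Amelia controls Oakfield.
Neither Amelia nor any entity Amelia controls holds any voting interest in Basalt.
So Amelia does not control Basalt.

No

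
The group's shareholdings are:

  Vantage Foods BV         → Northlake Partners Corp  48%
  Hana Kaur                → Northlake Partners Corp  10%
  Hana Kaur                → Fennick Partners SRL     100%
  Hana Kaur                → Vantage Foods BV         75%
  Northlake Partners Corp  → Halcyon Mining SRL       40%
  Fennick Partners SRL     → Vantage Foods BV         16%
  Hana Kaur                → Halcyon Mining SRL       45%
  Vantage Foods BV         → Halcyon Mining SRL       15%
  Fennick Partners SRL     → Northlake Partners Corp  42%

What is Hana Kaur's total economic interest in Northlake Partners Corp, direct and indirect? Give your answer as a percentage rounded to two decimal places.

95.68%

Hana reaches Northlake along 4 paths.
Via Fennick: 100% × 42% = 42%.
Direct stake: 10% = 10%.
Via Vantage: 75% × 48% = 36%.
Via Fennick → Vantage: 100% × 16% × 48% = 7.68%.
Total: 42% + 10% + 36% + 7.68% = 95.68%.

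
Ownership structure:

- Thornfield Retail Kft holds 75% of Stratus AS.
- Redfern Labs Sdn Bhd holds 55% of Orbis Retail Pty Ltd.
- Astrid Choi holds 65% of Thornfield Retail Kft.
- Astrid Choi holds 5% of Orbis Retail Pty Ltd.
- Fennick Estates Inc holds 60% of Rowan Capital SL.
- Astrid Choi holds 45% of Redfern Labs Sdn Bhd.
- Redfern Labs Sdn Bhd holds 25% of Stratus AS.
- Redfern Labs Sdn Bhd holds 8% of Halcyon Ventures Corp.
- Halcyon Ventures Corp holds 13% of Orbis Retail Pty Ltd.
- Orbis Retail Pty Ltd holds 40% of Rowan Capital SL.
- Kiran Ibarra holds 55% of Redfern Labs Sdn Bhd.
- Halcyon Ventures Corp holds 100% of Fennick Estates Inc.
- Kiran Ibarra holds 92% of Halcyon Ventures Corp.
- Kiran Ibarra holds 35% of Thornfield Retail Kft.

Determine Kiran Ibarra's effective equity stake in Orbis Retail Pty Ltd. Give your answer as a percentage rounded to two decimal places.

Kiran reaches Orbis along 3 paths.
Via Redfern → Halcyon: 55% × 8% × 13% = 0.572%.
Via Halcyon: 92% × 13% = 11.96%.
Via Redfern: 55% × 55% = 30.25%.
Total: 0.572% + 11.96% + 30.25% = 42.782%.
Rounded: 42.78%.

42.78%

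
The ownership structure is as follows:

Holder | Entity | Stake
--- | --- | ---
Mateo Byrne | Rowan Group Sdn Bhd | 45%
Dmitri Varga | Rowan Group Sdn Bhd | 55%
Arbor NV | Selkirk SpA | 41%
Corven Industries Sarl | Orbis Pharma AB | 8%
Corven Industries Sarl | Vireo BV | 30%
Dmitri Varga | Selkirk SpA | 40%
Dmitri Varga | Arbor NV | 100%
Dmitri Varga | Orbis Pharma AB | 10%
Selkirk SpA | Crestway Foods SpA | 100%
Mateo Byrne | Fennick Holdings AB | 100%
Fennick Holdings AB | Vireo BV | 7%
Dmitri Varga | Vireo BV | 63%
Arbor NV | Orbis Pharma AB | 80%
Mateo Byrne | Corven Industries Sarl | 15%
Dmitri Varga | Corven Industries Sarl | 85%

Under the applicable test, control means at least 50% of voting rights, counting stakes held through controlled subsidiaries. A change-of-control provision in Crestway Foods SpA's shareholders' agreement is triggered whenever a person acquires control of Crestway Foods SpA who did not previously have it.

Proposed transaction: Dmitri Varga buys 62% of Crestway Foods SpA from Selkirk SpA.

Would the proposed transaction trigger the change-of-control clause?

The purchase adds only to Dmitri's holdings (Selkirk's stake shrinks), so Dmitri is the only person who could newly come to control Crestway.
Dmitri holds 100% of Arbor, so Dmitri controls Arbor.
Dmitri and Arbor together hold 40% + 41% = 81% of Selkirk, so Dmitri controls Selkirk.
Selkirk holds 100% of Crestway, so Dmitri controls Crestway.
So Dmitri already controls Crestway before the transaction.
After the purchase, Dmitri holds 62% of Crestway directly, and Selkirk's stake falls to 38%.
Dmitri controlled Crestway already, so this is not a new person acquiring control; every other person's position is unchanged or reduced.
No new person acquires control, so the clause is not triggered.

No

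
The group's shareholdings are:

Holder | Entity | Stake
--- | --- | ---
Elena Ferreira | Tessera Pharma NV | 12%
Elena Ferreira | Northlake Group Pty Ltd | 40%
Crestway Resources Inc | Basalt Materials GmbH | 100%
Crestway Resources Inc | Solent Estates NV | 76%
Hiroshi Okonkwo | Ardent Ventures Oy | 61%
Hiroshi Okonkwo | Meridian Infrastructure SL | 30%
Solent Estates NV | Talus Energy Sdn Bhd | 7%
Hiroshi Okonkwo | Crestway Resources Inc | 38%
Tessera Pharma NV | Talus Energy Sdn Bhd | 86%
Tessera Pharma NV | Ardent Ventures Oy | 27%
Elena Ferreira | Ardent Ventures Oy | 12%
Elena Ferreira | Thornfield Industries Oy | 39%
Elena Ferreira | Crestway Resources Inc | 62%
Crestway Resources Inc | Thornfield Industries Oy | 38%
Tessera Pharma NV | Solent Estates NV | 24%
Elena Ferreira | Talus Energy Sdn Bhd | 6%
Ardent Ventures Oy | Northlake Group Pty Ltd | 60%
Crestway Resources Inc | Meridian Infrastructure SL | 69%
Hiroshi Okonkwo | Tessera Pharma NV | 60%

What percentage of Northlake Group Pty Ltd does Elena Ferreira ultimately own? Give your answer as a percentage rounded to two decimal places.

Elena reaches Northlake along 3 paths.
Via Tessera → Ardent: 12% × 27% × 60% = 1.944%.
Via Ardent: 12% × 60% = 7.2%.
Direct stake: 40% = 40%.
Total: 1.944% + 7.2% + 40% = 49.144%.
Rounded: 49.14%.

49.14%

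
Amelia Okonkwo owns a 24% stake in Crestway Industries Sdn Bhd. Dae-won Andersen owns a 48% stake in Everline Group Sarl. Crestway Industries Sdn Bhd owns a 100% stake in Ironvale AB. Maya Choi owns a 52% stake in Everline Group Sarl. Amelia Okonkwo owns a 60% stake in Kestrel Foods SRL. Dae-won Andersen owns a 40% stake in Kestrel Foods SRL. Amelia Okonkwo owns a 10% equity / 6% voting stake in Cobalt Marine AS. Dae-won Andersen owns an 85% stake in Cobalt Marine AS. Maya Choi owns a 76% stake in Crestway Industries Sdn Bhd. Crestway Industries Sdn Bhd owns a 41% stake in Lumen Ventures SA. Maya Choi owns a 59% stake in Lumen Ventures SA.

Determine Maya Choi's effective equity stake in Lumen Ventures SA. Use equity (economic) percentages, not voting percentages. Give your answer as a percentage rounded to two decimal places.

Maya reaches Lumen along 2 paths.
Via Crestway: 76% × 41% = 31.16%.
Direct stake: 59% = 59%.
Total: 31.16% + 59% = 90.16%.

90.16%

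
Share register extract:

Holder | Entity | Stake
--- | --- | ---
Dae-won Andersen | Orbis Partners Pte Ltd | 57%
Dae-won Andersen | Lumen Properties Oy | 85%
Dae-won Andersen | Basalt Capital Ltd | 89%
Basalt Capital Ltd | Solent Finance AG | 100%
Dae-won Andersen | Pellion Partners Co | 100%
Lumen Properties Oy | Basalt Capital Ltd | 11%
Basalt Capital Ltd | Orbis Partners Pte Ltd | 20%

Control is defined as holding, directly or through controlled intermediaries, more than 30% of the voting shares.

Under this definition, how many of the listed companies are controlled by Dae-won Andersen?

5

Dae-won holds 100% of Pellion, so Dae-won controls Pellion.
Dae-won holds 85% of Lumen, so Dae-won controls Lumen.
Lumen and Dae-won together hold 11% + 89% = 100% of Basalt, so Dae-won controls Basalt.
Dae-won and Basalt together hold 57% + 20% = 77% of Orbis, so Dae-won controls Orbis.
Basalt holds 100% of Solent, so Dae-won controls Solent.
Dae-won controls 5 companies.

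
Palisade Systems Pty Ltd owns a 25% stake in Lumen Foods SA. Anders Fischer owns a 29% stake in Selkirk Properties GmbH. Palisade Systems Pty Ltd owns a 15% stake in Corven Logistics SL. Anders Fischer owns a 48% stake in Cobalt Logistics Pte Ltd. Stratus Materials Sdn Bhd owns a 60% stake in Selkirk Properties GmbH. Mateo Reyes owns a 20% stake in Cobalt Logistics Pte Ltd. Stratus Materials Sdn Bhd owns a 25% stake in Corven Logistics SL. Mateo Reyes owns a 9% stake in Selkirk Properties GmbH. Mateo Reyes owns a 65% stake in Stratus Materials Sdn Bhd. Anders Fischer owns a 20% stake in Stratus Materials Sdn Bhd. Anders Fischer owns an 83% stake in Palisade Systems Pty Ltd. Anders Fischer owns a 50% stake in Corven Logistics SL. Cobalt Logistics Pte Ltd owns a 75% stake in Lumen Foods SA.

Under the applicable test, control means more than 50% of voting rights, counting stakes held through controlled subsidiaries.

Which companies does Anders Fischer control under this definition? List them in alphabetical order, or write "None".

Corven Logistics SL, Palisade Systems Pty Ltd

Anders holds 83% of Palisade, so Anders controls Palisade.
Anders and Palisade together hold 50% + 15% = 65% of Corven, so Anders controls Corven.
No other company's threshold is met.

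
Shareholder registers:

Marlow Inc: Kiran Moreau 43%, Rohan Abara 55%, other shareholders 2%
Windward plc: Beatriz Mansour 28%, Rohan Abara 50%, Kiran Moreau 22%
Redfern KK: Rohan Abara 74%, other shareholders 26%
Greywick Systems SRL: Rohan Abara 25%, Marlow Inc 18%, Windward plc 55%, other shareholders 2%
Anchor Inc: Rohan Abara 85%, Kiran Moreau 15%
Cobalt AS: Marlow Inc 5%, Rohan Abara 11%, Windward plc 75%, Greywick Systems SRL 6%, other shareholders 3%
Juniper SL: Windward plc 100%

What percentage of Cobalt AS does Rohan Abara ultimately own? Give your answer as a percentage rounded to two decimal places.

Rohan reaches Cobalt along 6 paths.
Via Marlow: 55% × 5% = 2.75%.
Direct stake: 11% = 11%.
Via Windward: 50% × 75% = 37.5%.
Via Greywick: 25% × 6% = 1.5%.
Via Marlow → Greywick: 55% × 18% × 6% = 0.594%.
Via Windward → Greywick: 50% × 55% × 6% = 1.65%.
Total: 2.75% + 11% + 37.5% + 1.5% + 0.594% + 1.65% = 54.994%.
Rounded: 54.99%.

54.99%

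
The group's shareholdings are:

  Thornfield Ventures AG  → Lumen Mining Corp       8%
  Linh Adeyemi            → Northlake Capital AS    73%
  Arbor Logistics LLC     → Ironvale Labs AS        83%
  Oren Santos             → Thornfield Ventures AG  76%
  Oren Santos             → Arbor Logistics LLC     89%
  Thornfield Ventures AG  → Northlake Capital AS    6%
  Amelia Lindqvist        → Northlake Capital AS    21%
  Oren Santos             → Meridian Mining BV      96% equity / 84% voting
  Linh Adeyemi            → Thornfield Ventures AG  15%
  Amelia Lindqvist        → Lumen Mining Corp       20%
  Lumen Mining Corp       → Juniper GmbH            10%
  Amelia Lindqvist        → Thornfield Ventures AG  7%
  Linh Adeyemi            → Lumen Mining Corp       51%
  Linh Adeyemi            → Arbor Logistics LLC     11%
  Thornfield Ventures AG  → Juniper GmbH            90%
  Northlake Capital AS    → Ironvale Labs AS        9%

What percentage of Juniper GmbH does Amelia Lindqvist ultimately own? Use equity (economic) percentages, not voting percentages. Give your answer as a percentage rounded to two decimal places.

Amelia reaches Juniper along 3 paths.
Via Thornfield: 7% × 90% = 6.3%.
Via Lumen: 20% × 10% = 2%.
Via Thornfield → Lumen: 7% × 8% × 10% = 0.056%.
Total: 6.3% + 2% + 0.056% = 8.356%.
Rounded: 8.36%.

8.36%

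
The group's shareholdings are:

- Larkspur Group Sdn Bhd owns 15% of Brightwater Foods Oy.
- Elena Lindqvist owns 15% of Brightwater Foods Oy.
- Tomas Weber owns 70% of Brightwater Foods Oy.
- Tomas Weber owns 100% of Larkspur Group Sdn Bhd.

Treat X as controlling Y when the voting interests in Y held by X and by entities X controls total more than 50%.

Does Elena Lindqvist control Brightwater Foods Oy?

Elena's largest direct stake is 15% in Brightwater, which does not meet the threshold, so Elena controls no company.
In Brightwater, Elena's side holds only 15%, not > 50%.
So Elena does not control Brightwater.

No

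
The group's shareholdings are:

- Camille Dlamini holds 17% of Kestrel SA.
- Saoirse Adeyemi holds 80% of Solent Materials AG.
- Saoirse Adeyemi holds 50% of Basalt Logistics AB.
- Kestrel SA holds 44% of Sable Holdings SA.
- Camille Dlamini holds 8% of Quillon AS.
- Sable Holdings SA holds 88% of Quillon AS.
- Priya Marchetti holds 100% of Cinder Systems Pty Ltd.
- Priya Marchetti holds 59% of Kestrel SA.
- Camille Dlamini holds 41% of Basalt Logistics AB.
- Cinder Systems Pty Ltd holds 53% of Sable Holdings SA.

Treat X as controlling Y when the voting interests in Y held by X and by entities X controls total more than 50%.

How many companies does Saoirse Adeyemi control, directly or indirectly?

1

Saoirse holds 80% of Solent, so Saoirse controls Solent.
No other company's threshold is met.
Saoirse controls 1 company.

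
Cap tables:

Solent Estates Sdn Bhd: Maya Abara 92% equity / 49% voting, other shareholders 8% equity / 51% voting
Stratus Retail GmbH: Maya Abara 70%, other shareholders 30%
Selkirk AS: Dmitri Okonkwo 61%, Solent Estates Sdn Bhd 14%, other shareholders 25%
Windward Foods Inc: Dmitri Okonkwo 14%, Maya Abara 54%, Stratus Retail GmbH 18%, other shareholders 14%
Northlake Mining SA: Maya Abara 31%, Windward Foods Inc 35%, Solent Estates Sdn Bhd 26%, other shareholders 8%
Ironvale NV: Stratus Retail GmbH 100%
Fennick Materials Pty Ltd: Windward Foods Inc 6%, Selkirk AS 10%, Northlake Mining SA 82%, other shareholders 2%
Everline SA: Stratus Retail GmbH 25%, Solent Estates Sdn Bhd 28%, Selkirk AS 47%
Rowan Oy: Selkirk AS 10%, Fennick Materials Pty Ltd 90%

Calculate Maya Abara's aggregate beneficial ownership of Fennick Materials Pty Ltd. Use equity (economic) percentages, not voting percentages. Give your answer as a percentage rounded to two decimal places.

69.43%

Maya reaches Fennick along 7 paths.
Via Windward: 54% × 6% = 3.24%.
Via Stratus → Windward: 70% × 18% × 6% = 0.756%.
Via Solent → Selkirk: 92% × 14% × 10% = 1.288%.
Via Northlake: 31% × 82% = 25.42%.
Via Windward → Northlake: 54% × 35% × 82% = 15.498%.
Via Stratus → Windward → Northlake: 70% × 18% × 35% × 82% = 3.6162%.
Via Solent → Northlake: 92% × 26% × 82% = 19.6144%.
Total: 3.24% + 0.756% + 1.288% + 25.42% + 15.498% + 3.6162% + 19.6144% = 69.4326%.
Rounded: 69.43%.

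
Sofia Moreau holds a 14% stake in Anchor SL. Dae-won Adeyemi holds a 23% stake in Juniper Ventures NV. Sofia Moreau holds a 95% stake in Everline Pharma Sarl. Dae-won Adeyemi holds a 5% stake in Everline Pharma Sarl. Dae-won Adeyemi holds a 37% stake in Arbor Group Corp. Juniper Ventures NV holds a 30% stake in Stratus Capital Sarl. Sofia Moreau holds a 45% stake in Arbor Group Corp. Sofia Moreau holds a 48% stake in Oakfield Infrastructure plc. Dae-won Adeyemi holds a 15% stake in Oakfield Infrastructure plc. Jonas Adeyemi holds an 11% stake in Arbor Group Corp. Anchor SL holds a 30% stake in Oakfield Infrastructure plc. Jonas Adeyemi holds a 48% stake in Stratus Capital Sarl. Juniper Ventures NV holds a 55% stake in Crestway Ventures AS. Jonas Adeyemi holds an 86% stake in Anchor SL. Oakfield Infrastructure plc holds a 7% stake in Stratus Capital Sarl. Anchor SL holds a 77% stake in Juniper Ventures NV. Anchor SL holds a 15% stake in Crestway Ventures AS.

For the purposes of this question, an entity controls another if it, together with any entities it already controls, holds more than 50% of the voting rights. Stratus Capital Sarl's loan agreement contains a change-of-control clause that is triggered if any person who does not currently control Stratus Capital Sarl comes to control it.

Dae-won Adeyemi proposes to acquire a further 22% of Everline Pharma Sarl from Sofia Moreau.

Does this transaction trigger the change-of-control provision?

The purchase adds only to Dae-won's holdings (Sofia's stake shrinks), so Dae-won is the only person who could newly come to control Stratus.
Dae-won's largest direct stake is 37% in Arbor, which does not meet the threshold, so Dae-won controls no company.
Neither Dae-won nor any entity Dae-won controls holds any voting interest in Stratus.
So before the transaction, Dae-won does not control Stratus.
After the purchase, Dae-won's direct stake in Everline rises to 5% + 22% = 27%, and Sofia's stake falls to 73%.
Dae-won's side now holds 27% of Everline, not > 50%, so Dae-won still does not control Everline.
After the transaction, neither Dae-won nor any entity Dae-won controls holds a voting interest in Stratus, so Dae-won still does not control it.
No new person acquires control, so the clause is not triggered.

No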